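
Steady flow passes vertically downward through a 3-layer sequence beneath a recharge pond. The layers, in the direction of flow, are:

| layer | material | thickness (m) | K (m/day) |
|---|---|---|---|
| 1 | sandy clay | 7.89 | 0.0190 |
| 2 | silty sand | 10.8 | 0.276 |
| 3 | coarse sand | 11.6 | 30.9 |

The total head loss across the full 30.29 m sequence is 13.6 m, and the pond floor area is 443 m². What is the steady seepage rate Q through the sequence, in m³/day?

Flow is perpendicular to layering, so the layers act in series and the equivalent K is the thickness-weighted harmonic mean.
Total thickness L = 7.89 + 10.8 + 11.6 = 30.29 m.
Σ(b_i/K_i) = 7.89/0.0190 + 10.8/0.276 + 11.6/30.9 = 454.8 d.
K_eq = L / Σ(b_i/K_i) = 30.29 / 454.8 = 0.06661 m/day.
Q = K_eq · A · (Δh/L) = 0.06661 × 443 × (13.6/30.29) = 13.25 m³/day.

13.2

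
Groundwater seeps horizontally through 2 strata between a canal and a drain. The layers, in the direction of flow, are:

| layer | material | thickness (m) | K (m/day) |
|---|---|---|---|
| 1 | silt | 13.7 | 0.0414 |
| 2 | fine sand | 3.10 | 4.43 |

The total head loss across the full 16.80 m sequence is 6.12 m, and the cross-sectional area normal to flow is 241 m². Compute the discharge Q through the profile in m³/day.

Flow is perpendicular to layering, so the layers act in series and the equivalent K is the thickness-weighted harmonic mean.
Total thickness L = 13.7 + 3.10 = 16.80 m.
Σ(b_i/K_i) = 13.7/0.0414 + 3.10/4.43 = 331.6 d.
K_eq = L / Σ(b_i/K_i) = 16.80 / 331.6 = 0.05066 m/day.
Q = K_eq · A · (Δh/L) = 0.05066 × 241 × (6.12/16.80) = 4.448 m³/day.

4.45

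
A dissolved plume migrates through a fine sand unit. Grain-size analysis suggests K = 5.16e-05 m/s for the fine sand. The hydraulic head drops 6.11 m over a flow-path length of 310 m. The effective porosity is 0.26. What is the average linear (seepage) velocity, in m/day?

Convert K: 5.16e-05 m/s × 86400 = 4.458 m/day.
Hydraulic gradient i = Δh / L = 6.11 / 310 = 0.01971.
Darcy flux q = K · i = 4.458 × 0.01971 = 0.08787 m/day.
Seepage velocity v = q / n_e = 0.08787 / 0.26 = 0.3380 m/day.

0.338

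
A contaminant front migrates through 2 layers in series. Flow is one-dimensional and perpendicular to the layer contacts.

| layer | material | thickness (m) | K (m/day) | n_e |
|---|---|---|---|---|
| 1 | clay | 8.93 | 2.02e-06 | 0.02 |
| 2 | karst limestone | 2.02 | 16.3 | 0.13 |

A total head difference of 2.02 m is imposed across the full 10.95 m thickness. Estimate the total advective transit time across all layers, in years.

2640

With flow normal to the layers, continuity requires the same specific discharge q through every layer.
Σ(b_i/K_i) = 8.93/2.02e-06 + 2.02/16.3 = 4.421e+06 d.
q = Δh / Σ(b_i/K_i) = 2.02 / 4.421e+06 = 4.569e-07 m/day.
In each layer the seepage velocity is v_i = q/n_i, so the layer transit time is t_i = b_i·n_i / q:
  layer 1 (clay): t_1 = 8.93 × 0.02 / 4.569e-07 = 3.909e+05 d
  layer 2 (karst limestone): t_2 = 2.02 × 0.13 / 4.569e-07 = 5.747e+05 d
Total t = Σ t_i = 9.656e+05 days = 2644 years.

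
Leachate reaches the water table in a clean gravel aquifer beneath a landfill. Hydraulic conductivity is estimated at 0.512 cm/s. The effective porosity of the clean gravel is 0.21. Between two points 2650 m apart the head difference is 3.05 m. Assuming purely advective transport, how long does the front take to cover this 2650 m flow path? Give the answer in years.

2.99

Convert K: 0.512 cm/s × 864 = 442.4 m/day.
Hydraulic gradient i = Δh / L = 3.05 / 2650 = 0.001151.
Darcy flux q = K · i = 442.4 × 0.001151 = 0.5091 m/day.
Seepage velocity v = q / n_e = 0.5091 / 0.21 = 2.424 m/day.
Travel time t = L / v = 2650 / 2.424 = 1093 days = 2.993 years.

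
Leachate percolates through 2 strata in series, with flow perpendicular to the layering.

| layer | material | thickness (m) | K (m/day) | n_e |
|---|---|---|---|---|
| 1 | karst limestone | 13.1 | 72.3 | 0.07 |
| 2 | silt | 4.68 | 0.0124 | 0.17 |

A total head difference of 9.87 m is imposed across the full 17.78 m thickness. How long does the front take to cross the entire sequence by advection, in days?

65.5

With flow normal to the layers, continuity requires the same specific discharge q through every layer.
Σ(b_i/K_i) = 13.1/72.3 + 4.68/0.0124 = 377.6 d.
q = Δh / Σ(b_i/K_i) = 9.87 / 377.6 = 0.02614 m/day.
In each layer the seepage velocity is v_i = q/n_i, so the layer transit time is t_i = b_i·n_i / q:
  layer 1 (karst limestone): t_1 = 13.1 × 0.07 / 0.02614 = 35.08 d
  layer 2 (silt): t_2 = 4.68 × 0.17 / 0.02614 = 30.44 d
Total t = Σ t_i = 65.52 days.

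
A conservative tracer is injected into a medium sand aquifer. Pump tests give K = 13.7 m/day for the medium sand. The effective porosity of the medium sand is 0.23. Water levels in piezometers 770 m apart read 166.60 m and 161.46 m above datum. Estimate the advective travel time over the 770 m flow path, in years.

5.30

Hydraulic gradient i = (166.60 − 161.46) / 770 = 5.14 / 770 = 0.006675.
Darcy flux q = K · i = 13.70 × 0.006675 = 0.09145 m/day.
Seepage velocity v = q / n_e = 0.09145 / 0.23 = 0.3976 m/day.
Travel time t = L / v = 770 / 0.3976 = 1937 days = 5.302 years.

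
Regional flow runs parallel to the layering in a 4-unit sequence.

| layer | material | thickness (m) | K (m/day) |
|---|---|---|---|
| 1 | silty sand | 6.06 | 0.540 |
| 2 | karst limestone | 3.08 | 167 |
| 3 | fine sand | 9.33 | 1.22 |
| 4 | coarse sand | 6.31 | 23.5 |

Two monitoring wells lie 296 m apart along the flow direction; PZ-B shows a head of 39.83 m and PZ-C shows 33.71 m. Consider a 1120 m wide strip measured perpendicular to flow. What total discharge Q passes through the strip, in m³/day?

15700

Flow is parallel to layering, so each bed carries its own Darcy discharge and the transmissivities add.
Σ(K_i·b_i) = 0.540×6.06 + 167×3.08 + 1.22×9.33 + 23.5×6.31 = 677.3 m²/day.
Hydraulic gradient i = (39.83 − 33.71) / 296 = 6.12 / 296 = 0.02068.
Q = Σ(K_i·b_i) · W · i = 677.3 × 1120 × 0.02068 = 15684 m³/day.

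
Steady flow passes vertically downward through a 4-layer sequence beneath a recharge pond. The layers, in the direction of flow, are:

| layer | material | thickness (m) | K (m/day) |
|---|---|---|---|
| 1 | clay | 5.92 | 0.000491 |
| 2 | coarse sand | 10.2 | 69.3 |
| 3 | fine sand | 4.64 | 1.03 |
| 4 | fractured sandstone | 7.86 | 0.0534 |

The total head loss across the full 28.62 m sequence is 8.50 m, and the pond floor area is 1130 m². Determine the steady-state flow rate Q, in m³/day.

Flow is perpendicular to layering, so the layers act in series and the equivalent K is the thickness-weighted harmonic mean.
Total thickness L = 5.92 + 10.2 + 4.64 + 7.86 = 28.62 m.
Σ(b_i/K_i) = 5.92/0.000491 + 10.2/69.3 + 4.64/1.03 + 7.86/0.0534 = 12209 d.
K_eq = L / Σ(b_i/K_i) = 28.62 / 12209 = 0.002344 m/day.
Q = K_eq · A · (Δh/L) = 0.002344 × 1130 × (8.50/28.62) = 0.7867 m³/day.

0.787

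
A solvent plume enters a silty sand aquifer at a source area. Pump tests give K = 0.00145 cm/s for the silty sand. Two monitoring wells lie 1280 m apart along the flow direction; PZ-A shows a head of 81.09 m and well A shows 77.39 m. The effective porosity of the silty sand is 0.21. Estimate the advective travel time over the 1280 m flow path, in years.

203

Convert K: 0.00145 cm/s × 864 = 1.253 m/day.
Hydraulic gradient i = (81.09 − 77.39) / 1280 = 3.7 / 1280 = 0.002891.
Darcy flux q = K · i = 1.253 × 0.002891 = 0.003621 m/day.
Seepage velocity v = q / n_e = 0.003621 / 0.21 = 0.01724 m/day.
Travel time t = L / v = 1280 / 0.01724 = 74226 days = 203.2 years.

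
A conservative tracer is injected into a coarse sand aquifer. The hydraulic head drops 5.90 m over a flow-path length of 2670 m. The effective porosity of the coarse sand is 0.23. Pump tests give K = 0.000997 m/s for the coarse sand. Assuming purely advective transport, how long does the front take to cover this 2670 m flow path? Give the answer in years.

Convert K: 0.000997 m/s × 86400 = 86.14 m/day.
Hydraulic gradient i = Δh / L = 5.90 / 2670 = 0.002210.
Darcy flux q = K · i = 86.14 × 0.002210 = 0.1903 m/day.
Seepage velocity v = q / n_e = 0.1903 / 0.23 = 0.8276 m/day.
Travel time t = L / v = 2670 / 0.8276 = 3226 days = 8.833 years.

8.83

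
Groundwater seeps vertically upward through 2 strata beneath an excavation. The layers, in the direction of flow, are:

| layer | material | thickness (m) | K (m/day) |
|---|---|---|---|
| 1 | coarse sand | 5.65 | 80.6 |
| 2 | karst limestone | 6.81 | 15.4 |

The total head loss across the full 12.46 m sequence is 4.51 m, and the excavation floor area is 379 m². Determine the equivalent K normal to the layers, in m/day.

Flow is perpendicular to layering, so the layers act in series and the equivalent K is the thickness-weighted harmonic mean.
Total thickness L = 5.65 + 6.81 = 12.46 m.
Σ(b_i/K_i) = 5.65/80.6 + 6.81/15.4 = 0.5123 d.
K_eq = L / Σ(b_i/K_i) = 12.46 / 0.5123 = 24.32 m/day.

24.3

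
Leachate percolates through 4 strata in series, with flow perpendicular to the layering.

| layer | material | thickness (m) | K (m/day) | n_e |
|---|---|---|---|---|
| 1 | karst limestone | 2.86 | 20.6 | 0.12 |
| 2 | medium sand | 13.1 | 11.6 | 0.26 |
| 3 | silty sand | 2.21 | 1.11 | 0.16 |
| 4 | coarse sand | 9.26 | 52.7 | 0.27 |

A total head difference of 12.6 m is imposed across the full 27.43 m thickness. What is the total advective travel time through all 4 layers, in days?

With flow normal to the layers, continuity requires the same specific discharge q through every layer.
Σ(b_i/K_i) = 2.86/20.6 + 13.1/11.6 + 2.21/1.11 + 9.26/52.7 = 3.435 d.
q = Δh / Σ(b_i/K_i) = 12.6 / 3.435 = 3.668 m/day.
In each layer the seepage velocity is v_i = q/n_i, so the layer transit time is t_i = b_i·n_i / q:
  layer 1 (karst limestone): t_1 = 2.86 × 0.12 / 3.668 = 0.09356 d
  layer 2 (medium sand): t_2 = 13.1 × 0.26 / 3.668 = 0.9285 d
  layer 3 (silty sand): t_3 = 2.21 × 0.16 / 3.668 = 0.09639 d
  layer 4 (coarse sand): t_4 = 9.26 × 0.27 / 3.668 = 0.6816 d
Total t = Σ t_i = 1.800 days.

1.80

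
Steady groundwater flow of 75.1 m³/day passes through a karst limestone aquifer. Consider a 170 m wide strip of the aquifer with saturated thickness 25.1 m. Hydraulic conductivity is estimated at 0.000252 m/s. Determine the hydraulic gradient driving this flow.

0.000808

Convert K: 0.000252 m/s × 86400 = 21.77 m/day.
Cross-sectional area A = 170 × 25.1 = 4267 m².
From Q = K·A·i, i = Q / (K·A) = 75.1 / (21.77 × 4267) = 0.0008084.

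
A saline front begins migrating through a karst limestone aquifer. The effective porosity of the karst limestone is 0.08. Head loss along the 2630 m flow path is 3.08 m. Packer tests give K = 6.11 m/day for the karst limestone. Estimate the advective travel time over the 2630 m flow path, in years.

80.5

Hydraulic gradient i = Δh / L = 3.08 / 2630 = 0.001171.
Darcy flux q = K · i = 6.110 × 0.001171 = 0.007155 m/day.
Seepage velocity v = q / n_e = 0.007155 / 0.08 = 0.08944 m/day.
Travel time t = L / v = 2630 / 0.08944 = 29404 days = 80.50 years.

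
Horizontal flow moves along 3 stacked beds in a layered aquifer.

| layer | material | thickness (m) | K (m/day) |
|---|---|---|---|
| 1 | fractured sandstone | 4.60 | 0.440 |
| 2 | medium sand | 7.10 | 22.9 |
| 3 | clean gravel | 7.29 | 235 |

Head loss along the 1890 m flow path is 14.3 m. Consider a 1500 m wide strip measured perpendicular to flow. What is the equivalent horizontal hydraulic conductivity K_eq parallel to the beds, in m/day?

98.9

Flow is parallel to layering, so each bed carries its own Darcy discharge and the transmissivities add.
Σ(K_i·b_i) = 0.440×4.60 + 22.9×7.10 + 235×7.29 = 1878 m²/day.
Total thickness b = 18.99 m, so K_eq = Σ(K_i·b_i)/b = 98.88 m/day.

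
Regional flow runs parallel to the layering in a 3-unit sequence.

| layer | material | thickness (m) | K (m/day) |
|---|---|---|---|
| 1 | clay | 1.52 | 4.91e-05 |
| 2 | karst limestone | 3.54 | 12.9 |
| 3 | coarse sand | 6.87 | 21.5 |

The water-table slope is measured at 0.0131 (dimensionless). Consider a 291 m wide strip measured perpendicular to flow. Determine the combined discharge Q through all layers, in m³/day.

Flow is parallel to layering, so each bed carries its own Darcy discharge and the transmissivities add.
Σ(K_i·b_i) = 4.91e-05×1.52 + 12.9×3.54 + 21.5×6.87 = 193.4 m²/day.
Hydraulic gradient i = 0.0131.
Q = Σ(K_i·b_i) · W · i = 193.4 × 291 × 0.01310 = 737.1 m³/day.

737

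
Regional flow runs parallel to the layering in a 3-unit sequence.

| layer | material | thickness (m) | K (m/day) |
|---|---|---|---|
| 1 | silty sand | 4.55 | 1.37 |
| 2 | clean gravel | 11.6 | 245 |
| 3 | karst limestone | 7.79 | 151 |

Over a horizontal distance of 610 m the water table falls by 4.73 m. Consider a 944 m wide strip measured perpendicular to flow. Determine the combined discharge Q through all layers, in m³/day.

Flow is parallel to layering, so each bed carries its own Darcy discharge and the transmissivities add.
Σ(K_i·b_i) = 1.37×4.55 + 245×11.6 + 151×7.79 = 4025 m²/day.
Hydraulic gradient i = Δh / L = 4.73 / 610 = 0.007754.
Q = Σ(K_i·b_i) · W · i = 4025 × 944 × 0.007754 = 29459 m³/day.

29500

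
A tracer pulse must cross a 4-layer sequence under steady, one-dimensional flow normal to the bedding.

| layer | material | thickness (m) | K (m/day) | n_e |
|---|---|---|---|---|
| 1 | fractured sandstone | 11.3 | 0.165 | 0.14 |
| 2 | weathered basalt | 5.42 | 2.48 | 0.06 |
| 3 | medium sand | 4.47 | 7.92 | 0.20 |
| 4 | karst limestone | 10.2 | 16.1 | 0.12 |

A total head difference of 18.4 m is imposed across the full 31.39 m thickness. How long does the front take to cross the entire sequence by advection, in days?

With flow normal to the layers, continuity requires the same specific discharge q through every layer.
Σ(b_i/K_i) = 11.3/0.165 + 5.42/2.48 + 4.47/7.92 + 10.2/16.1 = 71.87 d.
q = Δh / Σ(b_i/K_i) = 18.4 / 71.87 = 0.2560 m/day.
In each layer the seepage velocity is v_i = q/n_i, so the layer transit time is t_i = b_i·n_i / q:
  layer 1 (fractured sandstone): t_1 = 11.3 × 0.14 / 0.2560 = 6.179 d
  layer 2 (weathered basalt): t_2 = 5.42 × 0.06 / 0.2560 = 1.270 d
  layer 3 (medium sand): t_3 = 4.47 × 0.20 / 0.2560 = 3.492 d
  layer 4 (karst limestone): t_4 = 10.2 × 0.12 / 0.2560 = 4.781 d
Total t = Σ t_i = 15.72 days.

15.7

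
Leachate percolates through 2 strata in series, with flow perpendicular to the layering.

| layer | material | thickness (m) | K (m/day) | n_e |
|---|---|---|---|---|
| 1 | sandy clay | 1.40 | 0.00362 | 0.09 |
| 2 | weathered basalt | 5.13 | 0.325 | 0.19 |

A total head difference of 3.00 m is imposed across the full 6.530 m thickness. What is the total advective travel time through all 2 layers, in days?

148

With flow normal to the layers, continuity requires the same specific discharge q through every layer.
Σ(b_i/K_i) = 1.40/0.00362 + 5.13/0.325 = 402.5 d.
q = Δh / Σ(b_i/K_i) = 3.00 / 402.5 = 0.007453 m/day.
In each layer the seepage velocity is v_i = q/n_i, so the layer transit time is t_i = b_i·n_i / q:
  layer 1 (sandy clay): t_1 = 1.40 × 0.09 / 0.007453 = 16.91 d
  layer 2 (weathered basalt): t_2 = 5.13 × 0.19 / 0.007453 = 130.8 d
Total t = Σ t_i = 147.7 days.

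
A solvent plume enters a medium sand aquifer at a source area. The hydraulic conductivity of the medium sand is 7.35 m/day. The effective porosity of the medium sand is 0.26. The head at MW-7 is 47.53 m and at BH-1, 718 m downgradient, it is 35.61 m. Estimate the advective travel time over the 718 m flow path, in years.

4.19

Hydraulic gradient i = (47.53 − 35.61) / 718 = 11.92 / 718 = 0.01660.
Darcy flux q = K · i = 7.350 × 0.01660 = 0.1220 m/day.
Seepage velocity v = q / n_e = 0.1220 / 0.26 = 0.4693 m/day.
Travel time t = L / v = 718 / 0.4693 = 1530 days = 4.189 years.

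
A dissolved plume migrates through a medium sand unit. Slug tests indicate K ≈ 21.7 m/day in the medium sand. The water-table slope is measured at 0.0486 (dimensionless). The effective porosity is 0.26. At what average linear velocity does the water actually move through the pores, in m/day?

4.06

Hydraulic gradient i = 0.0486.
Darcy flux q = K · i = 21.70 × 0.04860 = 1.055 m/day.
Seepage velocity v = q / n_e = 1.055 / 0.26 = 4.056 m/day.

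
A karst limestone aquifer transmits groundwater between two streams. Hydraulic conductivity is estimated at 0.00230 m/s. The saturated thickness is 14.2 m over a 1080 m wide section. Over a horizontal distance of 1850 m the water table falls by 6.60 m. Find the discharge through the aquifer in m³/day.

10900

Convert K: 0.00230 m/s × 86400 = 198.7 m/day.
Cross-sectional area A = 1080 × 14.2 = 15336 m².
Hydraulic gradient i = Δh / L = 6.60 / 1850 = 0.003568.
Darcy's law: Q = K · A · i = 198.7 × 15336 × 0.003568 = 10872 m³/day.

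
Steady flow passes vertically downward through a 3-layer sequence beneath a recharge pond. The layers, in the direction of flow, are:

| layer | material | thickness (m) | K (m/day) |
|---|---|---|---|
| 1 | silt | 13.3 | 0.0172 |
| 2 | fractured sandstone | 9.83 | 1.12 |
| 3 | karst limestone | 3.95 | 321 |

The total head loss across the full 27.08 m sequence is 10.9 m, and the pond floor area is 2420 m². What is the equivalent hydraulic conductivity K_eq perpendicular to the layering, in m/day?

0.0346

Flow is perpendicular to layering, so the layers act in series and the equivalent K is the thickness-weighted harmonic mean.
Total thickness L = 13.3 + 9.83 + 3.95 = 27.08 m.
Σ(b_i/K_i) = 13.3/0.0172 + 9.83/1.12 + 3.95/321 = 782.0 d.
K_eq = L / Σ(b_i/K_i) = 27.08 / 782.0 = 0.03463 m/day.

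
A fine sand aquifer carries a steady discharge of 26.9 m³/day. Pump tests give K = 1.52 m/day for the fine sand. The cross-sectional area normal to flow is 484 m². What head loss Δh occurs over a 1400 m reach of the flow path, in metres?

51.2

From Q = K·A·i, i = Q / (K·A) = 26.9 / (1.520 × 484.0) = 0.03656.
Head loss Δh = i · L = 0.03656 × 1400 = 51.19 m.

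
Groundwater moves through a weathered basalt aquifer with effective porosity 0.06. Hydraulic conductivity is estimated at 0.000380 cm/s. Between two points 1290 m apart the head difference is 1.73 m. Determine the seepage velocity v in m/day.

Convert K: 0.000380 cm/s × 864 = 0.3283 m/day.
Hydraulic gradient i = Δh / L = 1.73 / 1290 = 0.001341.
Darcy flux q = K · i = 0.3283 × 0.001341 = 0.0004403 m/day.
Seepage velocity v = q / n_e = 0.0004403 / 0.06 = 0.007338 m/day.

0.00734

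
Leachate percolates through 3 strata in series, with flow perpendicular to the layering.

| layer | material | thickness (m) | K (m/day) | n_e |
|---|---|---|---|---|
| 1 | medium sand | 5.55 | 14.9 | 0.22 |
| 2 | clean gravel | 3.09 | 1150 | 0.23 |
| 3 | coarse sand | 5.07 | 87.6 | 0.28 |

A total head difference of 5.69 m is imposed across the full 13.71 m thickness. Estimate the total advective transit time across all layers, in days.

With flow normal to the layers, continuity requires the same specific discharge q through every layer.
Σ(b_i/K_i) = 5.55/14.9 + 3.09/1150 + 5.07/87.6 = 0.4330 d.
q = Δh / Σ(b_i/K_i) = 5.69 / 0.4330 = 13.14 m/day.
In each layer the seepage velocity is v_i = q/n_i, so the layer transit time is t_i = b_i·n_i / q:
  layer 1 (medium sand): t_1 = 5.55 × 0.22 / 13.14 = 0.09293 d
  layer 2 (clean gravel): t_2 = 3.09 × 0.23 / 13.14 = 0.05409 d
  layer 3 (coarse sand): t_3 = 5.07 × 0.28 / 13.14 = 0.1080 d
Total t = Σ t_i = 0.2551 days.

0.255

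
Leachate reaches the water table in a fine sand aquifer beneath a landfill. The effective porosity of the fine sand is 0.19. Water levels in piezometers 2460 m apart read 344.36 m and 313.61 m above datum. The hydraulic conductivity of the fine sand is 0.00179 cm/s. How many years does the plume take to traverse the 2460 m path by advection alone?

Convert K: 0.00179 cm/s × 864 = 1.547 m/day.
Hydraulic gradient i = (344.36 − 313.61) / 2460 = 30.75 / 2460 = 0.01250.
Darcy flux q = K · i = 1.547 × 0.01250 = 0.01933 m/day.
Seepage velocity v = q / n_e = 0.01933 / 0.19 = 0.1017 m/day.
Travel time t = L / v = 2460 / 0.1017 = 24178 days = 66.19 years.

66.2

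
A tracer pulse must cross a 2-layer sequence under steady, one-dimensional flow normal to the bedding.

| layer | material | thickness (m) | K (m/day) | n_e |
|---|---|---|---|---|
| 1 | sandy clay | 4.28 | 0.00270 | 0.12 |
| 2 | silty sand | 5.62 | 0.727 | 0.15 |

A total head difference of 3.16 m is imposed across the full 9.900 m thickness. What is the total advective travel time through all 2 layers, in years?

With flow normal to the layers, continuity requires the same specific discharge q through every layer.
Σ(b_i/K_i) = 4.28/0.00270 + 5.62/0.727 = 1593 d.
q = Δh / Σ(b_i/K_i) = 3.16 / 1593 = 0.001984 m/day.
In each layer the seepage velocity is v_i = q/n_i, so the layer transit time is t_i = b_i·n_i / q:
  layer 1 (sandy clay): t_1 = 4.28 × 0.12 / 0.001984 = 258.9 d
  layer 2 (silty sand): t_2 = 5.62 × 0.15 / 0.001984 = 424.9 d
Total t = Σ t_i = 683.8 days = 1.872 years.

1.87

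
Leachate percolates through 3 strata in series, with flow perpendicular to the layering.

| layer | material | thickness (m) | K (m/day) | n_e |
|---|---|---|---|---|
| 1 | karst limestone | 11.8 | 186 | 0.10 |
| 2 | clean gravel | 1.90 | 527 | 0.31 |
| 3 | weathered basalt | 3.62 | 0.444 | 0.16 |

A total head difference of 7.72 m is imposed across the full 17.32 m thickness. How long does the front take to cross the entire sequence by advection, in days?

2.50

With flow normal to the layers, continuity requires the same specific discharge q through every layer.
Σ(b_i/K_i) = 11.8/186 + 1.90/527 + 3.62/0.444 = 8.220 d.
q = Δh / Σ(b_i/K_i) = 7.72 / 8.220 = 0.9391 m/day.
In each layer the seepage velocity is v_i = q/n_i, so the layer transit time is t_i = b_i·n_i / q:
  layer 1 (karst limestone): t_1 = 11.8 × 0.10 / 0.9391 = 1.256 d
  layer 2 (clean gravel): t_2 = 1.90 × 0.31 / 0.9391 = 0.6272 d
  layer 3 (weathered basalt): t_3 = 3.62 × 0.16 / 0.9391 = 0.6167 d
Total t = Σ t_i = 2.500 days.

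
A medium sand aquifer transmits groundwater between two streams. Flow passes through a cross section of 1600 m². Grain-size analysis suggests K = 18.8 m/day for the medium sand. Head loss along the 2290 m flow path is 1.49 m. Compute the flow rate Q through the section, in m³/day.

19.6

Hydraulic gradient i = Δh / L = 1.49 / 2290 = 0.0006507.
Darcy's law: Q = K · A · i = 18.80 × 1600 × 0.0006507 = 19.57 m³/day.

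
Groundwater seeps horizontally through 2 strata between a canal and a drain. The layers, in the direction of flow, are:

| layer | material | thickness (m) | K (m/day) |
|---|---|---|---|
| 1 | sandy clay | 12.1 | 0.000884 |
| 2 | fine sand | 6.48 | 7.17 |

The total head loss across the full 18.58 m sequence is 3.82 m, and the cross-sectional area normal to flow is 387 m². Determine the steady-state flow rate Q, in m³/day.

0.108

Flow is perpendicular to layering, so the layers act in series and the equivalent K is the thickness-weighted harmonic mean.
Total thickness L = 12.1 + 6.48 = 18.58 m.
Σ(b_i/K_i) = 12.1/0.000884 + 6.48/7.17 = 13689 d.
K_eq = L / Σ(b_i/K_i) = 18.58 / 13689 = 0.001357 m/day.
Q = K_eq · A · (Δh/L) = 0.001357 × 387 × (3.82/18.58) = 0.1080 m³/day.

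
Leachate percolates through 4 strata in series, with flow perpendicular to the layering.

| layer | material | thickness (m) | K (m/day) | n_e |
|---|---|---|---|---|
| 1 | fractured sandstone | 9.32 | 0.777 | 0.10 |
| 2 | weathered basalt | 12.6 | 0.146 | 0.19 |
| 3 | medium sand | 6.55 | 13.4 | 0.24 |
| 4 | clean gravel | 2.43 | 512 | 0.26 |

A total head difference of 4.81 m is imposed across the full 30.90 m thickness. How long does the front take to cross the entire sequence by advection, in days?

114

With flow normal to the layers, continuity requires the same specific discharge q through every layer.
Σ(b_i/K_i) = 9.32/0.777 + 12.6/0.146 + 6.55/13.4 + 2.43/512 = 98.79 d.
q = Δh / Σ(b_i/K_i) = 4.81 / 98.79 = 0.04869 m/day.
In each layer the seepage velocity is v_i = q/n_i, so the layer transit time is t_i = b_i·n_i / q:
  layer 1 (fractured sandstone): t_1 = 9.32 × 0.10 / 0.04869 = 19.14 d
  layer 2 (weathered basalt): t_2 = 12.6 × 0.19 / 0.04869 = 49.17 d
  layer 3 (medium sand): t_3 = 6.55 × 0.24 / 0.04869 = 32.29 d
  layer 4 (clean gravel): t_4 = 2.43 × 0.26 / 0.04869 = 12.98 d
Total t = Σ t_i = 113.6 days.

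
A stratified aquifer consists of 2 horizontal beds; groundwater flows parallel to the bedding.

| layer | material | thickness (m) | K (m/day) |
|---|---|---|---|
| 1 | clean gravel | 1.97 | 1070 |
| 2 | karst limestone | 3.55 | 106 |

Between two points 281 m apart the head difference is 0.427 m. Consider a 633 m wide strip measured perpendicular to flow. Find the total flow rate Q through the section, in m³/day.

2390

Flow is parallel to layering, so each bed carries its own Darcy discharge and the transmissivities add.
Σ(K_i·b_i) = 1070×1.97 + 106×3.55 = 2484 m²/day.
Hydraulic gradient i = Δh / L = 0.427 / 281 = 0.001520.
Q = Σ(K_i·b_i) · W · i = 2484 × 633 × 0.001520 = 2390 m³/day.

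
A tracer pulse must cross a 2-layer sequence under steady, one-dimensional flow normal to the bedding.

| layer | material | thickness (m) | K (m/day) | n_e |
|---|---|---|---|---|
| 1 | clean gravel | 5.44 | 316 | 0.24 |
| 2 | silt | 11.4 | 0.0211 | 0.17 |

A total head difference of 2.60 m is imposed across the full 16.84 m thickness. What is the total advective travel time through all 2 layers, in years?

With flow normal to the layers, continuity requires the same specific discharge q through every layer.
Σ(b_i/K_i) = 5.44/316 + 11.4/0.0211 = 540.3 d.
q = Δh / Σ(b_i/K_i) = 2.60 / 540.3 = 0.004812 m/day.
In each layer the seepage velocity is v_i = q/n_i, so the layer transit time is t_i = b_i·n_i / q:
  layer 1 (clean gravel): t_1 = 5.44 × 0.24 / 0.004812 = 271.3 d
  layer 2 (silt): t_2 = 11.4 × 0.17 / 0.004812 = 402.7 d
Total t = Σ t_i = 674.0 days = 1.845 years.

1.85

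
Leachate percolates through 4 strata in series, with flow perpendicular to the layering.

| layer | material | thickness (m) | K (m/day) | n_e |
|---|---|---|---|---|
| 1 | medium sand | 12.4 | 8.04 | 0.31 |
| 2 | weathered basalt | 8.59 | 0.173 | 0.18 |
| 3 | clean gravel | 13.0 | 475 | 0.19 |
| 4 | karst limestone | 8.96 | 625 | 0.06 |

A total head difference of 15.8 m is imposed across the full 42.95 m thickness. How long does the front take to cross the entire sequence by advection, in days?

With flow normal to the layers, continuity requires the same specific discharge q through every layer.
Σ(b_i/K_i) = 12.4/8.04 + 8.59/0.173 + 13.0/475 + 8.96/625 = 51.24 d.
q = Δh / Σ(b_i/K_i) = 15.8 / 51.24 = 0.3084 m/day.
In each layer the seepage velocity is v_i = q/n_i, so the layer transit time is t_i = b_i·n_i / q:
  layer 1 (medium sand): t_1 = 12.4 × 0.31 / 0.3084 = 12.47 d
  layer 2 (weathered basalt): t_2 = 8.59 × 0.18 / 0.3084 = 5.014 d
  layer 3 (clean gravel): t_3 = 13.0 × 0.19 / 0.3084 = 8.010 d
  layer 4 (karst limestone): t_4 = 8.96 × 0.06 / 0.3084 = 1.743 d
Total t = Σ t_i = 27.23 days.

27.2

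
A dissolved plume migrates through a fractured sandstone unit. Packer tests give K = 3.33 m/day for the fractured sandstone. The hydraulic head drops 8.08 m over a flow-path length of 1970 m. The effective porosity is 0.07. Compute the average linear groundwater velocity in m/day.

0.195

Hydraulic gradient i = Δh / L = 8.08 / 1970 = 0.004102.
Darcy flux q = K · i = 3.330 × 0.004102 = 0.01366 m/day.
Seepage velocity v = q / n_e = 0.01366 / 0.07 = 0.1951 m/day.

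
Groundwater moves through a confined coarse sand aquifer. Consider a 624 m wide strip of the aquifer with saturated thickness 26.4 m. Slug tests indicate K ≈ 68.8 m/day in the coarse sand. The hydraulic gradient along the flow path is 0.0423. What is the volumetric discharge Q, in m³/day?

47900

Cross-sectional area A = 624 × 26.4 = 16474 m².
Hydraulic gradient i = 0.0423.
Darcy's law: Q = K · A · i = 68.80 × 16474 × 0.04230 = 47942 m³/day.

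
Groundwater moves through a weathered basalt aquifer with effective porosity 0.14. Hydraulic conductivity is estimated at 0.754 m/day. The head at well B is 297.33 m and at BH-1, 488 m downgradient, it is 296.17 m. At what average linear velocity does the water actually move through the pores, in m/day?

0.0128

Hydraulic gradient i = (297.33 − 296.17) / 488 = 1.16 / 488 = 0.002377.
Darcy flux q = K · i = 0.7540 × 0.002377 = 0.001792 m/day.
Seepage velocity v = q / n_e = 0.001792 / 0.14 = 0.01280 m/day.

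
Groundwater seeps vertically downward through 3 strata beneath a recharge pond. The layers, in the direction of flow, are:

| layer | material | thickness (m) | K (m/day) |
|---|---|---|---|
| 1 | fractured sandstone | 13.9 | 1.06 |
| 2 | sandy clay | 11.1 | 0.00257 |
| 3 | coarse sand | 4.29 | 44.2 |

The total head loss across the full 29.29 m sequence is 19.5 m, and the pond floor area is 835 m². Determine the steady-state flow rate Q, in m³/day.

3.76

Flow is perpendicular to layering, so the layers act in series and the equivalent K is the thickness-weighted harmonic mean.
Total thickness L = 13.9 + 11.1 + 4.29 = 29.29 m.
Σ(b_i/K_i) = 13.9/1.06 + 11.1/0.00257 + 4.29/44.2 = 4332 d.
K_eq = L / Σ(b_i/K_i) = 29.29 / 4332 = 0.006761 m/day.
Q = K_eq · A · (Δh/L) = 0.006761 × 835 × (19.5/29.29) = 3.758 m³/day.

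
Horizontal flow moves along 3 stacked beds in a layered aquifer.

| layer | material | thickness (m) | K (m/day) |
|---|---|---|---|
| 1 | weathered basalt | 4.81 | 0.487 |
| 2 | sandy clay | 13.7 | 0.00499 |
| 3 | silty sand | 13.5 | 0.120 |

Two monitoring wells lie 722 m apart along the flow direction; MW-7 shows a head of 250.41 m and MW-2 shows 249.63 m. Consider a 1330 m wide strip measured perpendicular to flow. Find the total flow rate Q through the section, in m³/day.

5.79

Flow is parallel to layering, so each bed carries its own Darcy discharge and the transmissivities add.
Σ(K_i·b_i) = 0.487×4.81 + 0.00499×13.7 + 0.120×13.5 = 4.031 m²/day.
Hydraulic gradient i = (250.41 − 249.63) / 722 = 0.78 / 722 = 0.001080.
Q = Σ(K_i·b_i) · W · i = 4.031 × 1330 × 0.001080 = 5.792 m³/day.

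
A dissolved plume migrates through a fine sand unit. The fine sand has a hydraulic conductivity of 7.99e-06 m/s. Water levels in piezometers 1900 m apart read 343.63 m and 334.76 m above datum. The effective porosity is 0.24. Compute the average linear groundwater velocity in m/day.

0.0134

Convert K: 7.99e-06 m/s × 86400 = 0.6903 m/day.
Hydraulic gradient i = (343.63 − 334.76) / 1900 = 8.87 / 1900 = 0.004668.
Darcy flux q = K · i = 0.6903 × 0.004668 = 0.003223 m/day.
Seepage velocity v = q / n_e = 0.003223 / 0.24 = 0.01343 m/day.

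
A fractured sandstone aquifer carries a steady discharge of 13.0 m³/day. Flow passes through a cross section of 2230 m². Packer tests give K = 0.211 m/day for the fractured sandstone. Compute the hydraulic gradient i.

From Q = K·A·i, i = Q / (K·A) = 13.0 / (0.2110 × 2230) = 0.02763.

0.0276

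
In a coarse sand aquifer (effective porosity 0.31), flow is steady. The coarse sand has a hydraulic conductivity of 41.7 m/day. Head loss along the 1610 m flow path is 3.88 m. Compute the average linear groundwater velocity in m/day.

0.324

Hydraulic gradient i = Δh / L = 3.88 / 1610 = 0.002410.
Darcy flux q = K · i = 41.70 × 0.002410 = 0.1005 m/day.
Seepage velocity v = q / n_e = 0.1005 / 0.31 = 0.3242 m/day.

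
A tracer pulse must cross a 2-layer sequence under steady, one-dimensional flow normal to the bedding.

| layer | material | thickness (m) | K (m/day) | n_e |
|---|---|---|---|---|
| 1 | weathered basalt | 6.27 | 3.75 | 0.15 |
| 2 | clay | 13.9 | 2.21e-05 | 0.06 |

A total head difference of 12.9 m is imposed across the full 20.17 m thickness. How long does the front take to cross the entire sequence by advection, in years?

With flow normal to the layers, continuity requires the same specific discharge q through every layer.
Σ(b_i/K_i) = 6.27/3.75 + 13.9/2.21e-05 = 6.290e+05 d.
q = Δh / Σ(b_i/K_i) = 12.9 / 6.290e+05 = 2.051e-05 m/day.
In each layer the seepage velocity is v_i = q/n_i, so the layer transit time is t_i = b_i·n_i / q:
  layer 1 (weathered basalt): t_1 = 6.27 × 0.15 / 2.051e-05 = 45856 d
  layer 2 (clay): t_2 = 13.9 × 0.06 / 2.051e-05 = 40663 d
Total t = Σ t_i = 86519 days = 236.9 years.

237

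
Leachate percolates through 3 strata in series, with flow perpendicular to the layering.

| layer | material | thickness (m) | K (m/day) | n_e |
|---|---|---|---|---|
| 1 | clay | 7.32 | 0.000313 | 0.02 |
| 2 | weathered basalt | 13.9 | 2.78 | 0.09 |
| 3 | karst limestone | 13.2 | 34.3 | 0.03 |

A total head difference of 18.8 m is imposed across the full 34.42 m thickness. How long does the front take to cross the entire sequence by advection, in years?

6.11

With flow normal to the layers, continuity requires the same specific discharge q through every layer.
Σ(b_i/K_i) = 7.32/0.000313 + 13.9/2.78 + 13.2/34.3 = 23392 d.
q = Δh / Σ(b_i/K_i) = 18.8 / 23392 = 0.0008037 m/day.
In each layer the seepage velocity is v_i = q/n_i, so the layer transit time is t_i = b_i·n_i / q:
  layer 1 (clay): t_1 = 7.32 × 0.02 / 0.0008037 = 182.2 d
  layer 2 (weathered basalt): t_2 = 13.9 × 0.09 / 0.0008037 = 1557 d
  layer 3 (karst limestone): t_3 = 13.2 × 0.03 / 0.0008037 = 492.7 d
Total t = Σ t_i = 2231 days = 6.109 years.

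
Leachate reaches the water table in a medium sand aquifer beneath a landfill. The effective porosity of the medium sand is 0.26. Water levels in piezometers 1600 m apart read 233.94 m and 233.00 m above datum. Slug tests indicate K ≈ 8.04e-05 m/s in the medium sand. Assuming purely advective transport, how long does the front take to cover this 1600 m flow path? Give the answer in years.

Convert K: 8.04e-05 m/s × 86400 = 6.947 m/day.
Hydraulic gradient i = (233.94 − 233.00) / 1600 = 0.94 / 1600 = 0.0005875.
Darcy flux q = K · i = 6.947 × 0.0005875 = 0.004081 m/day.
Seepage velocity v = q / n_e = 0.004081 / 0.26 = 0.01570 m/day.
Travel time t = L / v = 1600 / 0.01570 = 1.019e+05 days = 279.1 years.

279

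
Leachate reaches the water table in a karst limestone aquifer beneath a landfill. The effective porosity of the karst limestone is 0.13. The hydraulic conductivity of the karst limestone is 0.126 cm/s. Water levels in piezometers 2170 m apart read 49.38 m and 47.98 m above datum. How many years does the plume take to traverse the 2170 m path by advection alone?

Convert K: 0.126 cm/s × 864 = 108.9 m/day.
Hydraulic gradient i = (49.38 − 47.98) / 2170 = 1.4 / 2170 = 0.0006452.
Darcy flux q = K · i = 108.9 × 0.0006452 = 0.07023 m/day.
Seepage velocity v = q / n_e = 0.07023 / 0.13 = 0.5403 m/day.
Travel time t = L / v = 2170 / 0.5403 = 4017 days = 11.00 years.

11.0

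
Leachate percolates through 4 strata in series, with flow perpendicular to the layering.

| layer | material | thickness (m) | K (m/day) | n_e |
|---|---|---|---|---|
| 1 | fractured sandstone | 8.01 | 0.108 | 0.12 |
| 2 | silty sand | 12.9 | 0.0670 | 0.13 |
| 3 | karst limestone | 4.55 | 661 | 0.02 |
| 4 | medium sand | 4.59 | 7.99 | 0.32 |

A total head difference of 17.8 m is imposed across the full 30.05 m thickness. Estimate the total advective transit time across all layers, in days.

With flow normal to the layers, continuity requires the same specific discharge q through every layer.
Σ(b_i/K_i) = 8.01/0.108 + 12.9/0.0670 + 4.55/661 + 4.59/7.99 = 267.3 d.
q = Δh / Σ(b_i/K_i) = 17.8 / 267.3 = 0.06660 m/day.
In each layer the seepage velocity is v_i = q/n_i, so the layer transit time is t_i = b_i·n_i / q:
  layer 1 (fractured sandstone): t_1 = 8.01 × 0.12 / 0.06660 = 14.43 d
  layer 2 (silty sand): t_2 = 12.9 × 0.13 / 0.06660 = 25.18 d
  layer 3 (karst limestone): t_3 = 4.55 × 0.02 / 0.06660 = 1.366 d
  layer 4 (medium sand): t_4 = 4.59 × 0.32 / 0.06660 = 22.06 d
Total t = Σ t_i = 63.04 days.

63.0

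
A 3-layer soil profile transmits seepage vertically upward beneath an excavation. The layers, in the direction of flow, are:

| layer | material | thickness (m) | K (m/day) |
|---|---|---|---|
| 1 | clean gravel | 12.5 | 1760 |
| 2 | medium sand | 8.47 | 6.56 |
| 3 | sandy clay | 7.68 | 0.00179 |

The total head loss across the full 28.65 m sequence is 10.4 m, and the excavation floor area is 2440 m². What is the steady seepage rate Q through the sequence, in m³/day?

Flow is perpendicular to layering, so the layers act in series and the equivalent K is the thickness-weighted harmonic mean.
Total thickness L = 12.5 + 8.47 + 7.68 = 28.65 m.
Σ(b_i/K_i) = 12.5/1760 + 8.47/6.56 + 7.68/0.00179 = 4292 d.
K_eq = L / Σ(b_i/K_i) = 28.65 / 4292 = 0.006676 m/day.
Q = K_eq · A · (Δh/L) = 0.006676 × 2440 × (10.4/28.65) = 5.913 m³/day.

5.91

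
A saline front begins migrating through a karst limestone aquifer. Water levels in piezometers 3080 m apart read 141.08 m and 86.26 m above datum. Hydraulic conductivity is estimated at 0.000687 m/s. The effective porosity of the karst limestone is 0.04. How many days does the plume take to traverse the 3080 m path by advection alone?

117

Convert K: 0.000687 m/s × 86400 = 59.36 m/day.
Hydraulic gradient i = (141.08 − 86.26) / 3080 = 54.82 / 3080 = 0.01780.
Darcy flux q = K · i = 59.36 × 0.01780 = 1.056 m/day.
Seepage velocity v = q / n_e = 1.056 / 0.04 = 26.41 m/day.
Travel time t = L / v = 3080 / 26.41 = 116.6 days.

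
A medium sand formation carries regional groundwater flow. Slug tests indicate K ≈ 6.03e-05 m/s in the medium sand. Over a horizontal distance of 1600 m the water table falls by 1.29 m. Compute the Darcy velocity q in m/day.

Convert K: 6.03e-05 m/s × 86400 = 5.210 m/day.
Hydraulic gradient i = Δh / L = 1.29 / 1600 = 0.0008063.
Specific discharge q = K · i = 5.210 × 0.0008063 = 0.004200 m/day.

0.00420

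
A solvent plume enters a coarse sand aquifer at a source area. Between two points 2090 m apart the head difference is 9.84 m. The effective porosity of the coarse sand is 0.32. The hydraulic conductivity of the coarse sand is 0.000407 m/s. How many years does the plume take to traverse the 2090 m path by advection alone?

11.1

Convert K: 0.000407 m/s × 86400 = 35.16 m/day.
Hydraulic gradient i = Δh / L = 9.84 / 2090 = 0.004708.
Darcy flux q = K · i = 35.16 × 0.004708 = 0.1656 m/day.
Seepage velocity v = q / n_e = 0.1656 / 0.32 = 0.5174 m/day.
Travel time t = L / v = 2090 / 0.5174 = 4040 days = 11.06 years.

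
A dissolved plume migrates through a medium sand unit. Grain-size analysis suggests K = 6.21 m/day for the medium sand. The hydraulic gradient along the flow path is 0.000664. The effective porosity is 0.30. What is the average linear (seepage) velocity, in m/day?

Hydraulic gradient i = 0.000664.
Darcy flux q = K · i = 6.210 × 0.0006640 = 0.004123 m/day.
Seepage velocity v = q / n_e = 0.004123 / 0.30 = 0.01374 m/day.

0.0137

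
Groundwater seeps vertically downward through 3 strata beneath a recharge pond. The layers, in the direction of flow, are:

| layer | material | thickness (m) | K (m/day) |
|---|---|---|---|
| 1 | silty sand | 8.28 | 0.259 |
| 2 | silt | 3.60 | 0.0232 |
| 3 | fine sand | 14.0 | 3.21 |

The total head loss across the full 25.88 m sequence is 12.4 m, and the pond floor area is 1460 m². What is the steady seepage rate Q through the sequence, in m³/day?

Flow is perpendicular to layering, so the layers act in series and the equivalent K is the thickness-weighted harmonic mean.
Total thickness L = 8.28 + 3.60 + 14.0 = 25.88 m.
Σ(b_i/K_i) = 8.28/0.259 + 3.60/0.0232 + 14.0/3.21 = 191.5 d.
K_eq = L / Σ(b_i/K_i) = 25.88 / 191.5 = 0.1351 m/day.
Q = K_eq · A · (Δh/L) = 0.1351 × 1460 × (12.4/25.88) = 94.54 m³/day.

94.5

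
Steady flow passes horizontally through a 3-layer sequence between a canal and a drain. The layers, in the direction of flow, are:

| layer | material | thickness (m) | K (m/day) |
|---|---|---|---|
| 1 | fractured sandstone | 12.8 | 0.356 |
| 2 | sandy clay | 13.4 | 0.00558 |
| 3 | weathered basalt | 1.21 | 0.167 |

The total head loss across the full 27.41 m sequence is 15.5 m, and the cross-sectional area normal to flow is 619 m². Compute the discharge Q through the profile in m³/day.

Flow is perpendicular to layering, so the layers act in series and the equivalent K is the thickness-weighted harmonic mean.
Total thickness L = 12.8 + 13.4 + 1.21 = 27.41 m.
Σ(b_i/K_i) = 12.8/0.356 + 13.4/0.00558 + 1.21/0.167 = 2445 d.
K_eq = L / Σ(b_i/K_i) = 27.41 / 2445 = 0.01121 m/day.
Q = K_eq · A · (Δh/L) = 0.01121 × 619 × (15.5/27.41) = 3.925 m³/day.

3.92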